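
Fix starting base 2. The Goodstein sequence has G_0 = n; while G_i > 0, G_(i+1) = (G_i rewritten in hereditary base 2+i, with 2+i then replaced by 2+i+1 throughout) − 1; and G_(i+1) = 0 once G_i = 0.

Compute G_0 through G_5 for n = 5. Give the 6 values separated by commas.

5, 27, 255, 467, 775, 1197

i=0: 5 = 2^2 + 1 (b=2); 2→3: 3^3 + 1 = 28; 28−1 = 27
i=1: 27 = 3^3 (b=3); 3→4: 4^4 = 256; 256−1 = 255
i=2: 255 = 3·4^3 + 3·4^2 + 3·4 + 3 (b=4); 4→5: 3·5^3 + 3·5^2 + 3·5 + 3 = 468; 468−1 = 467
i=3: 467 = 3·5^3 + 3·5^2 + 3·5 + 2 (b=5); 5→6: 3·6^3 + 3·6^2 + 3·6 + 2 = 776; 776−1 = 775
i=4: 775 = 3·6^3 + 3·6^2 + 3·6 + 1 (b=6); 6→7: 3·7^3 + 3·7^2 + 3·7 + 1 = 1198; 1198−1 = 1197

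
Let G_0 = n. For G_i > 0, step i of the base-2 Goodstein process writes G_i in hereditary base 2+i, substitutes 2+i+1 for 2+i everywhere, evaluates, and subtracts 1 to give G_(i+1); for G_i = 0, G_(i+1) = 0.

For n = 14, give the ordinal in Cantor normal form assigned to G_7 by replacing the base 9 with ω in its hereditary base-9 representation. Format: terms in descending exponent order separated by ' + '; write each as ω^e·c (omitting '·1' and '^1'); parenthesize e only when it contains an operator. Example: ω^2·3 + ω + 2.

ω^(ω + 1) + ω^5·5 + ω^4·5 + ω^3·5 + ω^2·5 + ω·5 + 2

G_0 = 14. HB_2(14) = 2^(2 + 1) + 2^2 + 2. Bump = 111. G_1 = 110.
G_1 = 110. HB_3(110) = 3^(3 + 1) + 3^3 + 2. Bump = 1282. G_2 = 1281.
G_2 = 1281. HB_4(1281) = 4^(4 + 1) + 4^4 + 1. Bump = 18751. G_3 = 18750.
G_3 = 18750. HB_5(18750) = 5^(5 + 1) + 5^5. Bump = 326592. G_4 = 326591.
G_4 = 326591. HB_6(326591) = 6^(6 + 1) + 5·6^5 + 5·6^4 + 5·6^3 + 5·6^2 + 5·6 + 5. Bump = 5862841. G_5 = 5862840.
G_5 = 5862840. HB_7(5862840) = 7^(7 + 1) + 5·7^5 + 5·7^4 + 5·7^3 + 5·7^2 + 5·7 + 4. Bump = 134404972. G_6 = 134404971.
G_6 = 134404971. HB_8(134404971) = 8^(8 + 1) + 5·8^5 + 5·8^4 + 5·8^3 + 5·8^2 + 5·8 + 3. Bump = 3487116549. G_7 = 3487116548.
G_7 = 3487116548. HB_9(3487116548) = 9^(9 + 1) + 5·9^5 + 5·9^4 + 5·9^3 + 5·9^2 + 5·9 + 2. Bump = 100000555552. G_8 = 100000555551.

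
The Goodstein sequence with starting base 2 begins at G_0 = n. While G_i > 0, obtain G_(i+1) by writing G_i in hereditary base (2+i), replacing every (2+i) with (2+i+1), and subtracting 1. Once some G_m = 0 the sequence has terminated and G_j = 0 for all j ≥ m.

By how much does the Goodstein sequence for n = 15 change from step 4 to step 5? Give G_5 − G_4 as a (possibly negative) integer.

6261751

step 0: 15 = 2^(2 + 1) + 2^2 + 2 + 1; sub 3 for 2: 3^(3 + 1) + 3^3 + 3 + 1; = 112; G_1 = 112−1 = 111
step 1: 111 = 3^(3 + 1) + 3^3 + 3; sub 4 for 3: 4^(4 + 1) + 4^4 + 4; = 1284; G_2 = 1284−1 = 1283
step 2: 1283 = 4^(4 + 1) + 4^4 + 3; sub 5 for 4: 5^(5 + 1) + 5^5 + 3; = 18753; G_3 = 18753−1 = 18752
step 3: 18752 = 5^(5 + 1) + 5^5 + 2; sub 6 for 5: 6^(6 + 1) + 6^6 + 2; = 326594; G_4 = 326594−1 = 326593
step 4: 326593 = 6^(6 + 1) + 6^6 + 1; sub 7 for 6: 7^(7 + 1) + 7^7 + 1; = 6588345; G_5 = 6588345−1 = 6588344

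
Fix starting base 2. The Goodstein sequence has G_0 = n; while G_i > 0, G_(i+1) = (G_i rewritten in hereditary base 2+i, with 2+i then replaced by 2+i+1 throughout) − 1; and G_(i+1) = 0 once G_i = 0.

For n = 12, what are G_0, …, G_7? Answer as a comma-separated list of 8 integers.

step 0: 12 = 2^(2 + 1) + 2^2; sub 3 for 2: 3^(3 + 1) + 3^3; = 108; G_1 = 108−1 = 107
step 1: 107 = 3^(3 + 1) + 2·3^2 + 2·3 + 2; sub 4 for 3: 4^(4 + 1) + 2·4^2 + 2·4 + 2; = 1066; G_2 = 1066−1 = 1065
step 2: 1065 = 4^(4 + 1) + 2·4^2 + 2·4 + 1; sub 5 for 4: 5^(5 + 1) + 2·5^2 + 2·5 + 1; = 15686; G_3 = 15686−1 = 15685
step 3: 15685 = 5^(5 + 1) + 2·5^2 + 2·5; sub 6 for 5: 6^(6 + 1) + 2·6^2 + 2·6; = 280020; G_4 = 280020−1 = 280019
step 4: 280019 = 6^(6 + 1) + 2·6^2 + 6 + 5; sub 7 for 6: 7^(7 + 1) + 2·7^2 + 7 + 5; = 5764911; G_5 = 5764911−1 = 5764910
step 5: 5764910 = 7^(7 + 1) + 2·7^2 + 7 + 4; sub 8 for 7: 8^(8 + 1) + 2·8^2 + 8 + 4; = 134217868; G_6 = 134217868−1 = 134217867
step 6: 134217867 = 8^(8 + 1) + 2·8^2 + 8 + 3; sub 9 for 8: 9^(9 + 1) + 2·9^2 + 9 + 3; = 3486784575; G_7 = 3486784575−1 = 3486784574

12, 107, 1065, 15685, 280019, 5764910, 134217867, 3486784574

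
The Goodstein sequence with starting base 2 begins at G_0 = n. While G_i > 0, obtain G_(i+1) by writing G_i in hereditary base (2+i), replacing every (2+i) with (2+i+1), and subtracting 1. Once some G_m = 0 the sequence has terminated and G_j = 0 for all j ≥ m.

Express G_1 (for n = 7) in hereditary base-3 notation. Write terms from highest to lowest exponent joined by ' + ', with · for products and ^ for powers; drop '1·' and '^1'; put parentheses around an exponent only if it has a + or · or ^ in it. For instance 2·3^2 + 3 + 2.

3^3 + 3

(0) 7|_2 = 2^2 + 2 + 1 ↦ 3^3 + 3 + 1|_3 = 31 ⇒ 30
(1) 30|_3 = 3^3 + 3 ↦ 4^4 + 4|_4 = 260 ⇒ 259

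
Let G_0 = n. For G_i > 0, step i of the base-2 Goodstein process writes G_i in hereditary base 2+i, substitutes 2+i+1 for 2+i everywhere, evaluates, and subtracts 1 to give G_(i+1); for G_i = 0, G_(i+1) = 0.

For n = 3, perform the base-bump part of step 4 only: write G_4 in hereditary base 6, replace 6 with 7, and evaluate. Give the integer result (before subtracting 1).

G_0=3  [base 2] 2 + 1  →[2↦3]→  3 + 1 = 4  −1 ⇒ G_1=3
G_1=3  [base 3] 3  →[3↦4]→  4 = 4  −1 ⇒ G_2=3
G_2=3  [base 4] 3  →[4↦5]→  3 = 3  −1 ⇒ G_3=2
G_3=2  [base 5] 2  →[5↦6]→  2 = 2  −1 ⇒ G_4=1
G_4=1  [base 6] 1  →[6↦7]→  1 = 1  −1 ⇒ G_5=0

1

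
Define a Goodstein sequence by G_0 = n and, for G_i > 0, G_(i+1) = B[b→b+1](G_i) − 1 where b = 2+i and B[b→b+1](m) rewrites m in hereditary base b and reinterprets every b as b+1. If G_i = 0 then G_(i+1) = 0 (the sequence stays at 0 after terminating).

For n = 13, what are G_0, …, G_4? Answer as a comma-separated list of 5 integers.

G_0 = 13. HB_2(13) = 2^(2 + 1) + 2^2 + 1. Bump = 109. G_1 = 108.
G_1 = 108. HB_3(108) = 3^(3 + 1) + 3^3. Bump = 1280. G_2 = 1279.
G_2 = 1279. HB_4(1279) = 4^(4 + 1) + 3·4^3 + 3·4^2 + 3·4 + 3. Bump = 16093. G_3 = 16092.
G_3 = 16092. HB_5(16092) = 5^(5 + 1) + 3·5^3 + 3·5^2 + 3·5 + 2. Bump = 280712. G_4 = 280711.

13, 108, 1279, 16092, 280711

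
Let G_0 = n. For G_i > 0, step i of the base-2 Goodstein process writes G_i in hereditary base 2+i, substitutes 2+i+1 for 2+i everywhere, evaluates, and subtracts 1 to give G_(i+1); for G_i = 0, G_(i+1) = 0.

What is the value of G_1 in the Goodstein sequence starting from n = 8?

80

8 —HB2→ 2^(2 + 1) —bump→ 3^(3 + 1) = 81 —(−1)→ 80
80 —HB3→ 2·3^3 + 2·3^2 + 2·3 + 2 —bump→ 2·4^4 + 2·4^2 + 2·4 + 2 = 554 —(−1)→ 553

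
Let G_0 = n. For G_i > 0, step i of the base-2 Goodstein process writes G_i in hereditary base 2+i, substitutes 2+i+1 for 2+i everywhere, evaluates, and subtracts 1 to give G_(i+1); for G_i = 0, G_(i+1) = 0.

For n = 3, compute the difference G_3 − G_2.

-1

(0) 3|_2 = 2 + 1 ↦ 3 + 1|_3 = 4 ⇒ 3
(1) 3|_3 = 3 ↦ 4|_4 = 4 ⇒ 3
(2) 3|_4 = 3 ↦ 3|_5 = 3 ⇒ 2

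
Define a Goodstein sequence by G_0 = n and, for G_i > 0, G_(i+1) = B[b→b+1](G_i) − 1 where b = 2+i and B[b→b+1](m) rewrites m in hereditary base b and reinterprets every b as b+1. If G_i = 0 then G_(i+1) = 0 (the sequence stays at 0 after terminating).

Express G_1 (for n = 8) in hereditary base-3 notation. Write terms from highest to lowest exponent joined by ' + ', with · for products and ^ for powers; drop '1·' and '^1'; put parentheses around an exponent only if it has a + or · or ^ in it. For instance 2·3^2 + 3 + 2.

[0] 8 ≡ 2^(2 + 1) (base 2). Lift 3: 81. −1: 80.
[1] 80 ≡ 2·3^3 + 2·3^2 + 2·3 + 2 (base 3). Lift 4: 554. −1: 553.

2·3^3 + 2·3^2 + 2·3 + 2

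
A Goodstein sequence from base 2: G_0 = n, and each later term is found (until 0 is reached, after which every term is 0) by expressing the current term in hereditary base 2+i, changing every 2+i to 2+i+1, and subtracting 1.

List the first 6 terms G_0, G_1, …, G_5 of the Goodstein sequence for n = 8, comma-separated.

i=0: 8 = 2^(2 + 1) (b=2); 2→3: 3^(3 + 1) = 81; 81−1 = 80
i=1: 80 = 2·3^3 + 2·3^2 + 2·3 + 2 (b=3); 3→4: 2·4^4 + 2·4^2 + 2·4 + 2 = 554; 554−1 = 553
i=2: 553 = 2·4^4 + 2·4^2 + 2·4 + 1 (b=4); 4→5: 2·5^5 + 2·5^2 + 2·5 + 1 = 6311; 6311−1 = 6310
i=3: 6310 = 2·5^5 + 2·5^2 + 2·5 (b=5); 5→6: 2·6^6 + 2·6^2 + 2·6 = 93396; 93396−1 = 93395
i=4: 93395 = 2·6^6 + 2·6^2 + 6 + 5 (b=6); 6→7: 2·7^7 + 2·7^2 + 7 + 5 = 1647196; 1647196−1 = 1647195

8, 80, 553, 6310, 93395, 1647195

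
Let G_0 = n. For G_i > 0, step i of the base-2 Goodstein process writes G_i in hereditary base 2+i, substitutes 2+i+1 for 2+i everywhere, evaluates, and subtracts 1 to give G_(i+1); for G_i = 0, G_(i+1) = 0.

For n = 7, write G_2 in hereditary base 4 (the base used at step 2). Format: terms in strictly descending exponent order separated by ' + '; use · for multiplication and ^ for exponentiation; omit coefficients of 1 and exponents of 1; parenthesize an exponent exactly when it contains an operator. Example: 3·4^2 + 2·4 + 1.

4^4 + 3

base 2: 7 = 2^2 + 2 + 1; at 3: 3^3 + 3 + 1 = 31; next = 30
base 3: 30 = 3^3 + 3; at 4: 4^4 + 4 = 260; next = 259
base 4: 259 = 4^4 + 3; at 5: 5^5 + 3 = 3128; next = 3127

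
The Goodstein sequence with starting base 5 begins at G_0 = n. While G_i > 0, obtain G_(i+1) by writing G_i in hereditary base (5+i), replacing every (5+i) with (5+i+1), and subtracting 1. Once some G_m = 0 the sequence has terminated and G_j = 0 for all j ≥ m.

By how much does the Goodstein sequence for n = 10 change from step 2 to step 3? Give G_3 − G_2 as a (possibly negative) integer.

0

G_0=10  [base 5] 2·5  →[5↦6]→  2·6 = 12  −1 ⇒ G_1=11
G_1=11  [base 6] 6 + 5  →[6↦7]→  7 + 5 = 12  −1 ⇒ G_2=11
G_2=11  [base 7] 7 + 4  →[7↦8]→  8 + 4 = 12  −1 ⇒ G_3=11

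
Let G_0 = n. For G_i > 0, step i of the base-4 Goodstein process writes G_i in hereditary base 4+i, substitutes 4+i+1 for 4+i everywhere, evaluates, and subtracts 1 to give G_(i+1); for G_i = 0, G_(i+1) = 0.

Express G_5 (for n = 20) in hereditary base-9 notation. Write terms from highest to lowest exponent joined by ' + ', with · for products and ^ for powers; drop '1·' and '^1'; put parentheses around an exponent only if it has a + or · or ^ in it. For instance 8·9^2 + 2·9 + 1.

9^2

20 —HB4→ 4^2 + 4 —bump→ 5^2 + 5 = 30 —(−1)→ 29
29 —HB5→ 5^2 + 4 —bump→ 6^2 + 4 = 40 —(−1)→ 39
39 —HB6→ 6^2 + 3 —bump→ 7^2 + 3 = 52 —(−1)→ 51
51 —HB7→ 7^2 + 2 —bump→ 8^2 + 2 = 66 —(−1)→ 65
65 —HB8→ 8^2 + 1 —bump→ 9^2 + 1 = 82 —(−1)→ 81
81 —HB9→ 9^2 —bump→ 10^2 = 100 —(−1)→ 99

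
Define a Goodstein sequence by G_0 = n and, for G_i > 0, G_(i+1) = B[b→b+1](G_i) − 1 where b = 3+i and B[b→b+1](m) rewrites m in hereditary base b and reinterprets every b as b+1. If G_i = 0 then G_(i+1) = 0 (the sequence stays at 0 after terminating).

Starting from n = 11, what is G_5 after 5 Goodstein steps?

(0) 11|_3 = 3^2 + 2 ↦ 4^2 + 2|_4 = 18 ⇒ 17
(1) 17|_4 = 4^2 + 1 ↦ 5^2 + 1|_5 = 26 ⇒ 25
(2) 25|_5 = 5^2 ↦ 6^2|_6 = 36 ⇒ 35
(3) 35|_6 = 5·6 + 5 ↦ 5·7 + 5|_7 = 40 ⇒ 39
(4) 39|_7 = 5·7 + 4 ↦ 5·8 + 4|_8 = 44 ⇒ 43
(5) 43|_8 = 5·8 + 3 ↦ 5·9 + 3|_9 = 48 ⇒ 47

43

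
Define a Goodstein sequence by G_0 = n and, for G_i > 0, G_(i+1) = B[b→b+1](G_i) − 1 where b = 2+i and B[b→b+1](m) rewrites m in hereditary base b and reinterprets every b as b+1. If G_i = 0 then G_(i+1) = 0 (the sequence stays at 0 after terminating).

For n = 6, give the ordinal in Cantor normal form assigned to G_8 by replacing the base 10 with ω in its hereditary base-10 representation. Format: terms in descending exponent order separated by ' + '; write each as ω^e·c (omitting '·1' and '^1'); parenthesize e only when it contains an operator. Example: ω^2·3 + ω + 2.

ω^5·5 + ω^4·5 + ω^3·5 + ω^2·5 + ω·5 + 1

G_0 = 6. HB_2(6) = 2^2 + 2. Bump = 30. G_1 = 29.
G_1 = 29. HB_3(29) = 3^3 + 2. Bump = 258. G_2 = 257.
G_2 = 257. HB_4(257) = 4^4 + 1. Bump = 3126. G_3 = 3125.
G_3 = 3125. HB_5(3125) = 5^5. Bump = 46656. G_4 = 46655.
G_4 = 46655. HB_6(46655) = 5·6^5 + 5·6^4 + 5·6^3 + 5·6^2 + 5·6 + 5. Bump = 98040. G_5 = 98039.
G_5 = 98039. HB_7(98039) = 5·7^5 + 5·7^4 + 5·7^3 + 5·7^2 + 5·7 + 4. Bump = 187244. G_6 = 187243.
G_6 = 187243. HB_8(187243) = 5·8^5 + 5·8^4 + 5·8^3 + 5·8^2 + 5·8 + 3. Bump = 332148. G_7 = 332147.
G_7 = 332147. HB_9(332147) = 5·9^5 + 5·9^4 + 5·9^3 + 5·9^2 + 5·9 + 2. Bump = 555552. G_8 = 555551.
G_8 = 555551. HB_10(555551) = 5·10^5 + 5·10^4 + 5·10^3 + 5·10^2 + 5·10 + 1. Bump = 885776. G_9 = 885775.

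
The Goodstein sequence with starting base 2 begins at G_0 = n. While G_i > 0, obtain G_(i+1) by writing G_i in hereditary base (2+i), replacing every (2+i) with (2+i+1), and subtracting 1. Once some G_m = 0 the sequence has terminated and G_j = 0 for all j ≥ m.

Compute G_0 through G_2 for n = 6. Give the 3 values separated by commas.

(0) 6|_2 = 2^2 + 2 ↦ 3^3 + 3|_3 = 30 ⇒ 29
(1) 29|_3 = 3^3 + 2 ↦ 4^4 + 2|_4 = 258 ⇒ 257

6, 29, 257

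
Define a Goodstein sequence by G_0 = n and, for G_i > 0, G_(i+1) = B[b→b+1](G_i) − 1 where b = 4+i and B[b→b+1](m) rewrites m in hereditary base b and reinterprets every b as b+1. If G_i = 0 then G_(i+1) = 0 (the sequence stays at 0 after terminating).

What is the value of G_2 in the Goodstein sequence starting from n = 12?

15

i=0: 12 = 3·4 (b=4); 4→5: 3·5 = 15; 15−1 = 14
i=1: 14 = 2·5 + 4 (b=5); 5→6: 2·6 + 4 = 16; 16−1 = 15
i=2: 15 = 2·6 + 3 (b=6); 6→7: 2·7 + 3 = 17; 17−1 = 16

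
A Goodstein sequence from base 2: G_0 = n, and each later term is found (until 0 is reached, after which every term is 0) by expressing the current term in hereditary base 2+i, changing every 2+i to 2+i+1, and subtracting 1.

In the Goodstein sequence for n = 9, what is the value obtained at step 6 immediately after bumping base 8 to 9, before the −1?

1162263922

step 0: 9 = 2^(2 + 1) + 1; sub 3 for 2: 3^(3 + 1) + 1; = 82; G_1 = 82−1 = 81
step 1: 81 = 3^(3 + 1); sub 4 for 3: 4^(4 + 1); = 1024; G_2 = 1024−1 = 1023
step 2: 1023 = 3·4^4 + 3·4^3 + 3·4^2 + 3·4 + 3; sub 5 for 4: 3·5^5 + 3·5^3 + 3·5^2 + 3·5 + 3; = 9843; G_3 = 9843−1 = 9842
step 3: 9842 = 3·5^5 + 3·5^3 + 3·5^2 + 3·5 + 2; sub 6 for 5: 3·6^6 + 3·6^3 + 3·6^2 + 3·6 + 2; = 140744; G_4 = 140744−1 = 140743
step 4: 140743 = 3·6^6 + 3·6^3 + 3·6^2 + 3·6 + 1; sub 7 for 6: 3·7^7 + 3·7^3 + 3·7^2 + 3·7 + 1; = 2471827; G_5 = 2471827−1 = 2471826
step 5: 2471826 = 3·7^7 + 3·7^3 + 3·7^2 + 3·7; sub 8 for 7: 3·8^8 + 3·8^3 + 3·8^2 + 3·8; = 50333400; G_6 = 50333400−1 = 50333399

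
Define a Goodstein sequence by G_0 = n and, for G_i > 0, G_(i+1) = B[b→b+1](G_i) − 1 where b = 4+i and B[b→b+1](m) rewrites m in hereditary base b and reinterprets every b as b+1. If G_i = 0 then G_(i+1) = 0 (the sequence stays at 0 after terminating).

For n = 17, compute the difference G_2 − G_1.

10

G_0=17  [base 4] 4^2 + 1  →[4↦5]→  5^2 + 1 = 26  −1 ⇒ G_1=25
G_1=25  [base 5] 5^2  →[5↦6]→  6^2 = 36  −1 ⇒ G_2=35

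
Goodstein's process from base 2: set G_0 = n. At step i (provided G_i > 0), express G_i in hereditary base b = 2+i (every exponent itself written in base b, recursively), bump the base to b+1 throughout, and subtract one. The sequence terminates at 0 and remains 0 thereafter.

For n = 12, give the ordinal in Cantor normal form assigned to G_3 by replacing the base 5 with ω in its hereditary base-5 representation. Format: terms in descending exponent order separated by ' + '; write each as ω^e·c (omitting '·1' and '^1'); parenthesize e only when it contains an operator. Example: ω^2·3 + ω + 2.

G_0=12  [base 2] 2^(2 + 1) + 2^2  →[2↦3]→  3^(3 + 1) + 3^3 = 108  −1 ⇒ G_1=107
G_1=107  [base 3] 3^(3 + 1) + 2·3^2 + 2·3 + 2  →[3↦4]→  4^(4 + 1) + 2·4^2 + 2·4 + 2 = 1066  −1 ⇒ G_2=1065
G_2=1065  [base 4] 4^(4 + 1) + 2·4^2 + 2·4 + 1  →[4↦5]→  5^(5 + 1) + 2·5^2 + 2·5 + 1 = 15686  −1 ⇒ G_3=15685

ω^(ω + 1) + ω^2·2 + ω·2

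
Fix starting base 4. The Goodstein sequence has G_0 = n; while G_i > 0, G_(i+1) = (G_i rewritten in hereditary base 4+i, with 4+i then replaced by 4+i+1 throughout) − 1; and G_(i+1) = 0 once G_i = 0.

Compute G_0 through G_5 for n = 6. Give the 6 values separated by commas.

step 0: 6 = 4 + 2; sub 5 for 4: 5 + 2; = 7; G_1 = 7−1 = 6
step 1: 6 = 5 + 1; sub 6 for 5: 6 + 1; = 7; G_2 = 7−1 = 6
step 2: 6 = 6; sub 7 for 6: 7; = 7; G_3 = 7−1 = 6
step 3: 6 = 6; sub 8 for 7: 6; = 6; G_4 = 6−1 = 5
step 4: 5 = 5; sub 9 for 8: 5; = 5; G_5 = 5−1 = 4

6, 6, 6, 6, 5, 4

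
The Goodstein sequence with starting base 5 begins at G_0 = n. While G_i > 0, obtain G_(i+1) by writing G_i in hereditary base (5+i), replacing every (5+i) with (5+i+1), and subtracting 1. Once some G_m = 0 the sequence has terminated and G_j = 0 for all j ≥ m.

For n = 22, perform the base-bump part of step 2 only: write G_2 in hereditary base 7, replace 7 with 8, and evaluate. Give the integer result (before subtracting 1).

32

(0) 22|_5 = 4·5 + 2 ↦ 4·6 + 2|_6 = 26 ⇒ 25
(1) 25|_6 = 4·6 + 1 ↦ 4·7 + 1|_7 = 29 ⇒ 28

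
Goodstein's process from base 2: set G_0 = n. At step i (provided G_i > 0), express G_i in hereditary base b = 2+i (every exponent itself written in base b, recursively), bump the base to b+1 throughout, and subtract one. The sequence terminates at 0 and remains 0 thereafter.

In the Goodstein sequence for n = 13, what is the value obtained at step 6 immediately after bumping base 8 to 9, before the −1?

3486786856

(0) 13|_2 = 2^(2 + 1) + 2^2 + 1 ↦ 3^(3 + 1) + 3^3 + 1|_3 = 109 ⇒ 108
(1) 108|_3 = 3^(3 + 1) + 3^3 ↦ 4^(4 + 1) + 4^4|_4 = 1280 ⇒ 1279
(2) 1279|_4 = 4^(4 + 1) + 3·4^3 + 3·4^2 + 3·4 + 3 ↦ 5^(5 + 1) + 3·5^3 + 3·5^2 + 3·5 + 3|_5 = 16093 ⇒ 16092
(3) 16092|_5 = 5^(5 + 1) + 3·5^3 + 3·5^2 + 3·5 + 2 ↦ 6^(6 + 1) + 3·6^3 + 3·6^2 + 3·6 + 2|_6 = 280712 ⇒ 280711
(4) 280711|_6 = 6^(6 + 1) + 3·6^3 + 3·6^2 + 3·6 + 1 ↦ 7^(7 + 1) + 3·7^3 + 3·7^2 + 3·7 + 1|_7 = 5765999 ⇒ 5765998
(5) 5765998|_7 = 7^(7 + 1) + 3·7^3 + 3·7^2 + 3·7 ↦ 8^(8 + 1) + 3·8^3 + 3·8^2 + 3·8|_8 = 134219480 ⇒ 134219479
(6) 134219479|_8 = 8^(8 + 1) + 3·8^3 + 3·8^2 + 2·8 + 7 ↦ 9^(9 + 1) + 3·9^3 + 3·9^2 + 2·9 + 7|_9 = 3486786856 ⇒ 3486786855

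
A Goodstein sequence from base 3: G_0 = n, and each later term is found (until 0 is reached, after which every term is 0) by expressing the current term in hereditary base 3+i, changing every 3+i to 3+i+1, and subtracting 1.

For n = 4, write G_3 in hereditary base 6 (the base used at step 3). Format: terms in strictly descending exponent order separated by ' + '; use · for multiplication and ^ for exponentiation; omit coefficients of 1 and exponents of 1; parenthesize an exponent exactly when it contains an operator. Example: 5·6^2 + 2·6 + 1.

3

step 0: 4 = 3 + 1; sub 4 for 3: 4 + 1; = 5; G_1 = 5−1 = 4
step 1: 4 = 4; sub 5 for 4: 5; = 5; G_2 = 5−1 = 4
step 2: 4 = 4; sub 6 for 5: 4; = 4; G_3 = 4−1 = 3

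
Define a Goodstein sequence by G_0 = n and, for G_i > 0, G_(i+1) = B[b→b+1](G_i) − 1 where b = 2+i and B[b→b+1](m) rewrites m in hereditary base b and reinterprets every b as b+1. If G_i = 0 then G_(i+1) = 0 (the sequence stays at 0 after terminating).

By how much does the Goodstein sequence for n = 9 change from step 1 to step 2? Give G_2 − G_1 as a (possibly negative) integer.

942

step 0: 9 = 2^(2 + 1) + 1; sub 3 for 2: 3^(3 + 1) + 1; = 82; G_1 = 82−1 = 81
step 1: 81 = 3^(3 + 1); sub 4 for 3: 4^(4 + 1); = 1024; G_2 = 1024−1 = 1023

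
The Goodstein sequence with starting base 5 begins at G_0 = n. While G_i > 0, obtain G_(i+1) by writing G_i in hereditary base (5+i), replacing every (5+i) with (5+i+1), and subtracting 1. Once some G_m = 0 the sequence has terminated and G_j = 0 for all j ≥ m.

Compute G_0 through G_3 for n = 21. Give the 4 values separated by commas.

21 —HB5→ 4·5 + 1 —bump→ 4·6 + 1 = 25 —(−1)→ 24
24 —HB6→ 4·6 —bump→ 4·7 = 28 —(−1)→ 27
27 —HB7→ 3·7 + 6 —bump→ 3·8 + 6 = 30 —(−1)→ 29

21, 24, 27, 29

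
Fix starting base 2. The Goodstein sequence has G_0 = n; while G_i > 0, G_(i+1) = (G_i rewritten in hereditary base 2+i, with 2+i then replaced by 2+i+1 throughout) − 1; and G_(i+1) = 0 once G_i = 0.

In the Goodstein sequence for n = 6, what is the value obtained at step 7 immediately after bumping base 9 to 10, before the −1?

555552

(0) 6|_2 = 2^2 + 2 ↦ 3^3 + 3|_3 = 30 ⇒ 29
(1) 29|_3 = 3^3 + 2 ↦ 4^4 + 2|_4 = 258 ⇒ 257
(2) 257|_4 = 4^4 + 1 ↦ 5^5 + 1|_5 = 3126 ⇒ 3125
(3) 3125|_5 = 5^5 ↦ 6^6|_6 = 46656 ⇒ 46655
(4) 46655|_6 = 5·6^5 + 5·6^4 + 5·6^3 + 5·6^2 + 5·6 + 5 ↦ 5·7^5 + 5·7^4 + 5·7^3 + 5·7^2 + 5·7 + 5|_7 = 98040 ⇒ 98039
(5) 98039|_7 = 5·7^5 + 5·7^4 + 5·7^3 + 5·7^2 + 5·7 + 4 ↦ 5·8^5 + 5·8^4 + 5·8^3 + 5·8^2 + 5·8 + 4|_8 = 187244 ⇒ 187243
(6) 187243|_8 = 5·8^5 + 5·8^4 + 5·8^3 + 5·8^2 + 5·8 + 3 ↦ 5·9^5 + 5·9^4 + 5·9^3 + 5·9^2 + 5·9 + 3|_9 = 332148 ⇒ 332147
(7) 332147|_9 = 5·9^5 + 5·9^4 + 5·9^3 + 5·9^2 + 5·9 + 2 ↦ 5·10^5 + 5·10^4 + 5·10^3 + 5·10^2 + 5·10 + 2|_10 = 555552 ⇒ 555551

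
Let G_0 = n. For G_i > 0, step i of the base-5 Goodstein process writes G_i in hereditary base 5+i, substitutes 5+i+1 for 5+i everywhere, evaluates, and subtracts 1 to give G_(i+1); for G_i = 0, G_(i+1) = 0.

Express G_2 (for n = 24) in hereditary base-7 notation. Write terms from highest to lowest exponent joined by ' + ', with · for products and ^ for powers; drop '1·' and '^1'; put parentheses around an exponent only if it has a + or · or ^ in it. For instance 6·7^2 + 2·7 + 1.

4·7 + 2

24 —HB5→ 4·5 + 4 —bump→ 4·6 + 4 = 28 —(−1)→ 27
27 —HB6→ 4·6 + 3 —bump→ 4·7 + 3 = 31 —(−1)→ 30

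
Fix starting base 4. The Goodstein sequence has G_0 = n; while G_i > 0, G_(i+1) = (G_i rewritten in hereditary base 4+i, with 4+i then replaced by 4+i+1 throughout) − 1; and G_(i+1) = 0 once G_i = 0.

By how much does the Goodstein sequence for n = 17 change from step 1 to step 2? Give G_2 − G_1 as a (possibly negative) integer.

10

G_0=17  [base 4] 4^2 + 1  →[4↦5]→  5^2 + 1 = 26  −1 ⇒ G_1=25
G_1=25  [base 5] 5^2  →[5↦6]→  6^2 = 36  −1 ⇒ G_2=35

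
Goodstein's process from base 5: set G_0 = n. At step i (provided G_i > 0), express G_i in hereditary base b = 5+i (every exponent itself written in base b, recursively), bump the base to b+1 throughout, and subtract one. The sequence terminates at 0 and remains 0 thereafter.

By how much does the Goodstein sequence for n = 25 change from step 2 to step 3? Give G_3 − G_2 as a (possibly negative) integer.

4

G_0 = 25. HB_5(25) = 5^2. Bump = 36. G_1 = 35.
G_1 = 35. HB_6(35) = 5·6 + 5. Bump = 40. G_2 = 39.
G_2 = 39. HB_7(39) = 5·7 + 4. Bump = 44. G_3 = 43.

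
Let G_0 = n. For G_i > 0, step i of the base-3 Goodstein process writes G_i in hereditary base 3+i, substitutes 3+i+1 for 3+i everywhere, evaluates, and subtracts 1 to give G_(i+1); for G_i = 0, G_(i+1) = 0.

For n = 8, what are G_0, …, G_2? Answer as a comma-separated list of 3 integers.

8, 9, 10

G_0=8  [base 3] 2·3 + 2  →[3↦4]→  2·4 + 2 = 10  −1 ⇒ G_1=9
G_1=9  [base 4] 2·4 + 1  →[4↦5]→  2·5 + 1 = 11  −1 ⇒ G_2=10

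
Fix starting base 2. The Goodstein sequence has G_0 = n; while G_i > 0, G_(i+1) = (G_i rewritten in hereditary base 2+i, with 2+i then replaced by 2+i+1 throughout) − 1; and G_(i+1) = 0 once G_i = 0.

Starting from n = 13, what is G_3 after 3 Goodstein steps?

16092

13 —HB2→ 2^(2 + 1) + 2^2 + 1 —bump→ 3^(3 + 1) + 3^3 + 1 = 109 —(−1)→ 108
108 —HB3→ 3^(3 + 1) + 3^3 —bump→ 4^(4 + 1) + 4^4 = 1280 —(−1)→ 1279
1279 —HB4→ 4^(4 + 1) + 3·4^3 + 3·4^2 + 3·4 + 3 —bump→ 5^(5 + 1) + 3·5^3 + 3·5^2 + 3·5 + 3 = 16093 —(−1)→ 16092
16092 —HB5→ 5^(5 + 1) + 3·5^3 + 3·5^2 + 3·5 + 2 —bump→ 6^(6 + 1) + 3·6^3 + 3·6^2 + 3·6 + 2 = 280712 —(−1)→ 280711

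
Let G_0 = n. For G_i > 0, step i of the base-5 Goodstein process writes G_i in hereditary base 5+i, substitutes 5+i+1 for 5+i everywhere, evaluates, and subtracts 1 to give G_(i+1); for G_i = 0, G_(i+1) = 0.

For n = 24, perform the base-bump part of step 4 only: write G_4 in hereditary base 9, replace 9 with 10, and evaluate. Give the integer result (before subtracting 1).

[0] 24 ≡ 4·5 + 4 (base 5). Lift 6: 28. −1: 27.
[1] 27 ≡ 4·6 + 3 (base 6). Lift 7: 31. −1: 30.
[2] 30 ≡ 4·7 + 2 (base 7). Lift 8: 34. −1: 33.
[3] 33 ≡ 4·8 + 1 (base 8). Lift 9: 37. −1: 36.
[4] 36 ≡ 4·9 (base 9). Lift 10: 40. −1: 39.

40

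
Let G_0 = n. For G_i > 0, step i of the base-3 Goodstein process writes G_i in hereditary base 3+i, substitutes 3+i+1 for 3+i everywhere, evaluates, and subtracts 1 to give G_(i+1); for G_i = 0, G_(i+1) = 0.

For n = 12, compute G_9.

step 0: 12 = 3^2 + 3; sub 4 for 3: 4^2 + 4; = 20; G_1 = 20−1 = 19
step 1: 19 = 4^2 + 3; sub 5 for 4: 5^2 + 3; = 28; G_2 = 28−1 = 27
step 2: 27 = 5^2 + 2; sub 6 for 5: 6^2 + 2; = 38; G_3 = 38−1 = 37
step 3: 37 = 6^2 + 1; sub 7 for 6: 7^2 + 1; = 50; G_4 = 50−1 = 49
step 4: 49 = 7^2; sub 8 for 7: 8^2; = 64; G_5 = 64−1 = 63
step 5: 63 = 7·8 + 7; sub 9 for 8: 7·9 + 7; = 70; G_6 = 70−1 = 69
step 6: 69 = 7·9 + 6; sub 10 for 9: 7·10 + 6; = 76; G_7 = 76−1 = 75
step 7: 75 = 7·10 + 5; sub 11 for 10: 7·11 + 5; = 82; G_8 = 82−1 = 81
step 8: 81 = 7·11 + 4; sub 12 for 11: 7·12 + 4; = 88; G_9 = 88−1 = 87

87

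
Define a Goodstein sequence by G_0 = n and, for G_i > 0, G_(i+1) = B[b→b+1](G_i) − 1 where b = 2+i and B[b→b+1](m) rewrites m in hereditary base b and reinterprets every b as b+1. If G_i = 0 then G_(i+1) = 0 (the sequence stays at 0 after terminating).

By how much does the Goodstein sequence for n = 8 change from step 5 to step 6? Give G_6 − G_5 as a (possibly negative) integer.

31907376

[0] 8 ≡ 2^(2 + 1) (base 2). Lift 3: 81. −1: 80.
[1] 80 ≡ 2·3^3 + 2·3^2 + 2·3 + 2 (base 3). Lift 4: 554. −1: 553.
[2] 553 ≡ 2·4^4 + 2·4^2 + 2·4 + 1 (base 4). Lift 5: 6311. −1: 6310.
[3] 6310 ≡ 2·5^5 + 2·5^2 + 2·5 (base 5). Lift 6: 93396. −1: 93395.
[4] 93395 ≡ 2·6^6 + 2·6^2 + 6 + 5 (base 6). Lift 7: 1647196. −1: 1647195.
[5] 1647195 ≡ 2·7^7 + 2·7^2 + 7 + 4 (base 7). Lift 8: 33554572. −1: 33554571.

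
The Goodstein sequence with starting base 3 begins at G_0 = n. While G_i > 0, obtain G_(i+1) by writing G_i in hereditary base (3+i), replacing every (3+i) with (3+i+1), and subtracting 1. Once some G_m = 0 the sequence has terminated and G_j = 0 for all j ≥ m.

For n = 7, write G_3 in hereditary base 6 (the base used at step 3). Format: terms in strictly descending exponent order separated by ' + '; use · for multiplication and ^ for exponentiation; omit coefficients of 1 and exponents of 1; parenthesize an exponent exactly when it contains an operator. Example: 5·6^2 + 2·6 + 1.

i=0: 7 = 2·3 + 1 (b=3); 3→4: 2·4 + 1 = 9; 9−1 = 8
i=1: 8 = 2·4 (b=4); 4→5: 2·5 = 10; 10−1 = 9
i=2: 9 = 5 + 4 (b=5); 5→6: 6 + 4 = 10; 10−1 = 9
i=3: 9 = 6 + 3 (b=6); 6→7: 7 + 3 = 10; 10−1 = 9

6 + 3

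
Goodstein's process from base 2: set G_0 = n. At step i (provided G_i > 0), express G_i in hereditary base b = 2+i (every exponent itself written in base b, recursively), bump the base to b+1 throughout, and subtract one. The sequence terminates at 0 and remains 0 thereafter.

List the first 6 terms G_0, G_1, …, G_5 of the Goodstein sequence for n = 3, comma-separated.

G_0 = 3. HB_2(3) = 2 + 1. Bump = 4. G_1 = 3.
G_1 = 3. HB_3(3) = 3. Bump = 4. G_2 = 3.
G_2 = 3. HB_4(3) = 3. Bump = 3. G_3 = 2.
G_3 = 2. HB_5(2) = 2. Bump = 2. G_4 = 1.
G_4 = 1. HB_6(1) = 1. Bump = 1. G_5 = 0.

3, 3, 3, 2, 1, 0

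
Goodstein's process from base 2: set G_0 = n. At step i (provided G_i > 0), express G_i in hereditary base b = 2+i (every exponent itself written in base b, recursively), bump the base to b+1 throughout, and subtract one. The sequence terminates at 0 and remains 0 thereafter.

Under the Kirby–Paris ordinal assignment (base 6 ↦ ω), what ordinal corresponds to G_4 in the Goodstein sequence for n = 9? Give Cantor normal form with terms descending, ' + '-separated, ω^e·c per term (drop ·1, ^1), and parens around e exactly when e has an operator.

i=0: 9 = 2^(2 + 1) + 1 (b=2); 2→3: 3^(3 + 1) + 1 = 82; 82−1 = 81
i=1: 81 = 3^(3 + 1) (b=3); 3→4: 4^(4 + 1) = 1024; 1024−1 = 1023
i=2: 1023 = 3·4^4 + 3·4^3 + 3·4^2 + 3·4 + 3 (b=4); 4→5: 3·5^5 + 3·5^3 + 3·5^2 + 3·5 + 3 = 9843; 9843−1 = 9842
i=3: 9842 = 3·5^5 + 3·5^3 + 3·5^2 + 3·5 + 2 (b=5); 5→6: 3·6^6 + 3·6^3 + 3·6^2 + 3·6 + 2 = 140744; 140744−1 = 140743

ω^ω·3 + ω^3·3 + ω^2·3 + ω·3 + 1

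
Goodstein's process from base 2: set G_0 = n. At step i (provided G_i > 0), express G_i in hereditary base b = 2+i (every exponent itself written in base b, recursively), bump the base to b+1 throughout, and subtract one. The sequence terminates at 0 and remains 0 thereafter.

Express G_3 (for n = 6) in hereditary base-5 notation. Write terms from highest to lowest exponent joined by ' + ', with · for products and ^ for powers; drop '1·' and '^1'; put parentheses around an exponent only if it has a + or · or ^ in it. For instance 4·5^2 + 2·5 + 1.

G_0 = 6. HB_2(6) = 2^2 + 2. Bump = 30. G_1 = 29.
G_1 = 29. HB_3(29) = 3^3 + 2. Bump = 258. G_2 = 257.
G_2 = 257. HB_4(257) = 4^4 + 1. Bump = 3126. G_3 = 3125.
G_3 = 3125. HB_5(3125) = 5^5. Bump = 46656. G_4 = 46655.

5^5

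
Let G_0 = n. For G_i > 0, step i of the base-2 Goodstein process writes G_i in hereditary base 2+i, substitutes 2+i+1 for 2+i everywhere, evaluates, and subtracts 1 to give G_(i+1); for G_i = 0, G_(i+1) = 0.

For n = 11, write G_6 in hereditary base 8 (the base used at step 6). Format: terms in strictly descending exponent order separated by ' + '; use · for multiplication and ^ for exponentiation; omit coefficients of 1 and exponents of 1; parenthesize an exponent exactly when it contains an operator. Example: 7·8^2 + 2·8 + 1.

7·8^8 + 7·8^7 + 7·8^6 + 7·8^5 + 7·8^4 + 7·8^3 + 7·8^2 + 7·8 + 7

(0) 11|_2 = 2^(2 + 1) + 2 + 1 ↦ 3^(3 + 1) + 3 + 1|_3 = 85 ⇒ 84
(1) 84|_3 = 3^(3 + 1) + 3 ↦ 4^(4 + 1) + 4|_4 = 1028 ⇒ 1027
(2) 1027|_4 = 4^(4 + 1) + 3 ↦ 5^(5 + 1) + 3|_5 = 15628 ⇒ 15627
(3) 15627|_5 = 5^(5 + 1) + 2 ↦ 6^(6 + 1) + 2|_6 = 279938 ⇒ 279937
(4) 279937|_6 = 6^(6 + 1) + 1 ↦ 7^(7 + 1) + 1|_7 = 5764802 ⇒ 5764801
(5) 5764801|_7 = 7^(7 + 1) ↦ 8^(8 + 1)|_8 = 134217728 ⇒ 134217727
(6) 134217727|_8 = 7·8^8 + 7·8^7 + 7·8^6 + 7·8^5 + 7·8^4 + 7·8^3 + 7·8^2 + 7·8 + 7 ↦ 7·9^9 + 7·9^7 + 7·9^6 + 7·9^5 + 7·9^4 + 7·9^3 + 7·9^2 + 7·9 + 7|_9 = 2749609303 ⇒ 2749609302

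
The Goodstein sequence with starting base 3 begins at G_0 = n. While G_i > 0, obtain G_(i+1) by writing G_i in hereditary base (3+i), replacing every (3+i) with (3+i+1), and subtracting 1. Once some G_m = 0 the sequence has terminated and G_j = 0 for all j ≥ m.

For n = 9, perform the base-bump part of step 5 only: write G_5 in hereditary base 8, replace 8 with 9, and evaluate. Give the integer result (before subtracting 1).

25

(0) 9|_3 = 3^2 ↦ 4^2|_4 = 16 ⇒ 15
(1) 15|_4 = 3·4 + 3 ↦ 3·5 + 3|_5 = 18 ⇒ 17
(2) 17|_5 = 3·5 + 2 ↦ 3·6 + 2|_6 = 20 ⇒ 19
(3) 19|_6 = 3·6 + 1 ↦ 3·7 + 1|_7 = 22 ⇒ 21
(4) 21|_7 = 3·7 ↦ 3·8|_8 = 24 ⇒ 23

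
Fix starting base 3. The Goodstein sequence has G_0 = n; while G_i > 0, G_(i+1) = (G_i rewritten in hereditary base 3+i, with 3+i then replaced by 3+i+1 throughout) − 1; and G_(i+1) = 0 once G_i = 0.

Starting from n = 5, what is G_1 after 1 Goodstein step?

5

G_0=5  [base 3] 3 + 2  →[3↦4]→  4 + 2 = 6  −1 ⇒ G_1=5
G_1=5  [base 4] 4 + 1  →[4↦5]→  5 + 1 = 6  −1 ⇒ G_2=5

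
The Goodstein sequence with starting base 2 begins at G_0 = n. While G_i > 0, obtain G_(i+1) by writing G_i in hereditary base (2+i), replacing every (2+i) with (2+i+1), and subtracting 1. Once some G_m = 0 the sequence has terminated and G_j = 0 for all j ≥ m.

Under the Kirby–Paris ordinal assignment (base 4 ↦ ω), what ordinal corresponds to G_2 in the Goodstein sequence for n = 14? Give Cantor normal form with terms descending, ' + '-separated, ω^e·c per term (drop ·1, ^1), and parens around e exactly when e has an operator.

ω^(ω + 1) + ω^ω + 1

G_0=14  [base 2] 2^(2 + 1) + 2^2 + 2  →[2↦3]→  3^(3 + 1) + 3^3 + 3 = 111  −1 ⇒ G_1=110
G_1=110  [base 3] 3^(3 + 1) + 3^3 + 2  →[3↦4]→  4^(4 + 1) + 4^4 + 2 = 1282  −1 ⇒ G_2=1281
G_2=1281  [base 4] 4^(4 + 1) + 4^4 + 1  →[4↦5]→  5^(5 + 1) + 5^5 + 1 = 18751  −1 ⇒ G_3=18750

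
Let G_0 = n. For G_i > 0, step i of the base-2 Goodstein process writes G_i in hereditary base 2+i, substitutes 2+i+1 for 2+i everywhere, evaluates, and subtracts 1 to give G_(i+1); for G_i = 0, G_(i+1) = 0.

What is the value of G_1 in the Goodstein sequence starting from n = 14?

(0) 14|_2 = 2^(2 + 1) + 2^2 + 2 ↦ 3^(3 + 1) + 3^3 + 3|_3 = 111 ⇒ 110
(1) 110|_3 = 3^(3 + 1) + 3^3 + 2 ↦ 4^(4 + 1) + 4^4 + 2|_4 = 1282 ⇒ 1281

110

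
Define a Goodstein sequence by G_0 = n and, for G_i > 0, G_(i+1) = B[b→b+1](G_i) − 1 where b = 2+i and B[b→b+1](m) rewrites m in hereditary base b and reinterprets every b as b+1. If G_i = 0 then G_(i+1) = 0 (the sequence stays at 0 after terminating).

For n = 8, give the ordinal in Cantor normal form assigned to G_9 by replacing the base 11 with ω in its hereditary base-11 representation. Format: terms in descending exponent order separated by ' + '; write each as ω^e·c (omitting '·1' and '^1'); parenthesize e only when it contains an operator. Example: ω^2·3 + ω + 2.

ω^ω·2 + ω^2·2 + ω

G_0 = 8. HB_2(8) = 2^(2 + 1). Bump = 81. G_1 = 80.
G_1 = 80. HB_3(80) = 2·3^3 + 2·3^2 + 2·3 + 2. Bump = 554. G_2 = 553.
G_2 = 553. HB_4(553) = 2·4^4 + 2·4^2 + 2·4 + 1. Bump = 6311. G_3 = 6310.
G_3 = 6310. HB_5(6310) = 2·5^5 + 2·5^2 + 2·5. Bump = 93396. G_4 = 93395.
G_4 = 93395. HB_6(93395) = 2·6^6 + 2·6^2 + 6 + 5. Bump = 1647196. G_5 = 1647195.
G_5 = 1647195. HB_7(1647195) = 2·7^7 + 2·7^2 + 7 + 4. Bump = 33554572. G_6 = 33554571.
G_6 = 33554571. HB_8(33554571) = 2·8^8 + 2·8^2 + 8 + 3. Bump = 774841152. G_7 = 774841151.
G_7 = 774841151. HB_9(774841151) = 2·9^9 + 2·9^2 + 9 + 2. Bump = 20000000212. G_8 = 20000000211.
G_8 = 20000000211. HB_10(20000000211) = 2·10^10 + 2·10^2 + 10 + 1. Bump = 570623341476. G_9 = 570623341475.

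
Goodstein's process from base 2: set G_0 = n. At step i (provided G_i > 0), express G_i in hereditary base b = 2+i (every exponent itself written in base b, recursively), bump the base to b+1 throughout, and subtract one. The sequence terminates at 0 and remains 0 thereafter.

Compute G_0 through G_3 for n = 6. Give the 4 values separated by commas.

6, 29, 257, 3125

[0] 6 ≡ 2^2 + 2 (base 2). Lift 3: 30. −1: 29.
[1] 29 ≡ 3^3 + 2 (base 3). Lift 4: 258. −1: 257.
[2] 257 ≡ 4^4 + 1 (base 4). Lift 5: 3126. −1: 3125.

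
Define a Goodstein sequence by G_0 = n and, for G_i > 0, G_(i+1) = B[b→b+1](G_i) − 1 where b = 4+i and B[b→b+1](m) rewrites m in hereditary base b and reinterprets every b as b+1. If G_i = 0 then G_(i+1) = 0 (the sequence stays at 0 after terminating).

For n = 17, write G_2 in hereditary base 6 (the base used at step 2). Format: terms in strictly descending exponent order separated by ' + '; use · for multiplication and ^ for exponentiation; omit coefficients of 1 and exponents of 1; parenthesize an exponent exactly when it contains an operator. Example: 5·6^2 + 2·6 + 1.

5·6 + 5

step 0: 17 = 4^2 + 1; sub 5 for 4: 5^2 + 1; = 26; G_1 = 26−1 = 25
step 1: 25 = 5^2; sub 6 for 5: 6^2; = 36; G_2 = 36−1 = 35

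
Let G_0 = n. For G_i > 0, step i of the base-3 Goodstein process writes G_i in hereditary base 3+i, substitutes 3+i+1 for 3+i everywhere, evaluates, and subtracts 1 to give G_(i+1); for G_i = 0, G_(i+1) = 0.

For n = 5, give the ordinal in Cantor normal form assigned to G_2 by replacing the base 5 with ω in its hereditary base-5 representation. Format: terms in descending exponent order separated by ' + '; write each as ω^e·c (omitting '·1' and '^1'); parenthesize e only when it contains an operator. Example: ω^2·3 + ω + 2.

G_0 = 5. HB_3(5) = 3 + 2. Bump = 6. G_1 = 5.
G_1 = 5. HB_4(5) = 4 + 1. Bump = 6. G_2 = 5.
G_2 = 5. HB_5(5) = 5. Bump = 6. G_3 = 5.

ω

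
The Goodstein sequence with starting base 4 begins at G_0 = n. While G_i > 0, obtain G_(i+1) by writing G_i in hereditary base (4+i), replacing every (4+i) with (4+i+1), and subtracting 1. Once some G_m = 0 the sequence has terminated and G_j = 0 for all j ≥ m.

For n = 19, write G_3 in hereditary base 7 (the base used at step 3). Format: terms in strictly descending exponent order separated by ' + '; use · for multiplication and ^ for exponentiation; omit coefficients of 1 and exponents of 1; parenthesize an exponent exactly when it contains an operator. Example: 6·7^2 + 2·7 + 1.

7^2

base 4: 19 = 4^2 + 3; at 5: 5^2 + 3 = 28; next = 27
base 5: 27 = 5^2 + 2; at 6: 6^2 + 2 = 38; next = 37
base 6: 37 = 6^2 + 1; at 7: 7^2 + 1 = 50; next = 49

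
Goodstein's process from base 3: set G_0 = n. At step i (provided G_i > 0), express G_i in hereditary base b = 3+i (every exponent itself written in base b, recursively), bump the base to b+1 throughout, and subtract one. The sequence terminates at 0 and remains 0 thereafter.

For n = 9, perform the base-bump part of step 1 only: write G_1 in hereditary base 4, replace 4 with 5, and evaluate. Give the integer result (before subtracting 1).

18

i=0: 9 = 3^2 (b=3); 3→4: 4^2 = 16; 16−1 = 15
i=1: 15 = 3·4 + 3 (b=4); 4→5: 3·5 + 3 = 18; 18−1 = 17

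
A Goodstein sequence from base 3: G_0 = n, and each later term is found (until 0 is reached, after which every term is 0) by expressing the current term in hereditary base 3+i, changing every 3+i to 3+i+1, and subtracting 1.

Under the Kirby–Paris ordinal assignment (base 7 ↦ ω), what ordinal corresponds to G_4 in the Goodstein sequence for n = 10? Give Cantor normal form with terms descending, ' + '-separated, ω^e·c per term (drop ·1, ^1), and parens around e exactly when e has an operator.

ω·4 + 2

G_0=10  [base 3] 3^2 + 1  →[3↦4]→  4^2 + 1 = 17  −1 ⇒ G_1=16
G_1=16  [base 4] 4^2  →[4↦5]→  5^2 = 25  −1 ⇒ G_2=24
G_2=24  [base 5] 4·5 + 4  →[5↦6]→  4·6 + 4 = 28  −1 ⇒ G_3=27
G_3=27  [base 6] 4·6 + 3  →[6↦7]→  4·7 + 3 = 31  −1 ⇒ G_4=30
G_4=30  [base 7] 4·7 + 2  →[7↦8]→  4·8 + 2 = 34  −1 ⇒ G_5=33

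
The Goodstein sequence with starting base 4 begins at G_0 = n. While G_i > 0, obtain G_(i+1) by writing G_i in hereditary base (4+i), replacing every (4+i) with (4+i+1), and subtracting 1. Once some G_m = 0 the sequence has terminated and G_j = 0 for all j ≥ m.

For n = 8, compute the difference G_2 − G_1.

0

step 0: 8 = 2·4; sub 5 for 4: 2·5; = 10; G_1 = 10−1 = 9
step 1: 9 = 5 + 4; sub 6 for 5: 6 + 4; = 10; G_2 = 10−1 = 9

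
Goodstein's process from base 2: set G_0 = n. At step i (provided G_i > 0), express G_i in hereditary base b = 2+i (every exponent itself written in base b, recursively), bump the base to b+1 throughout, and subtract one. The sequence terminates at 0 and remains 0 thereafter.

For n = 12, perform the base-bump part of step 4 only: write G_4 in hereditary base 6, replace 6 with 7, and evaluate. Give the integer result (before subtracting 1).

(0) 12|_2 = 2^(2 + 1) + 2^2 ↦ 3^(3 + 1) + 3^3|_3 = 108 ⇒ 107
(1) 107|_3 = 3^(3 + 1) + 2·3^2 + 2·3 + 2 ↦ 4^(4 + 1) + 2·4^2 + 2·4 + 2|_4 = 1066 ⇒ 1065
(2) 1065|_4 = 4^(4 + 1) + 2·4^2 + 2·4 + 1 ↦ 5^(5 + 1) + 2·5^2 + 2·5 + 1|_5 = 15686 ⇒ 15685
(3) 15685|_5 = 5^(5 + 1) + 2·5^2 + 2·5 ↦ 6^(6 + 1) + 2·6^2 + 2·6|_6 = 280020 ⇒ 280019

5764911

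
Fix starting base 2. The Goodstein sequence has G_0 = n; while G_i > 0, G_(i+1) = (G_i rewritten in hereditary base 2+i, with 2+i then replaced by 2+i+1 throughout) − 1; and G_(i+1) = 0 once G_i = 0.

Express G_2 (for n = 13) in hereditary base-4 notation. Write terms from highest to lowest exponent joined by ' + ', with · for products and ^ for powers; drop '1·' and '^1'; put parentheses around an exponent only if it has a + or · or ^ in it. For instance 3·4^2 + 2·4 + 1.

[0] 13 ≡ 2^(2 + 1) + 2^2 + 1 (base 2). Lift 3: 109. −1: 108.
[1] 108 ≡ 3^(3 + 1) + 3^3 (base 3). Lift 4: 1280. −1: 1279.

4^(4 + 1) + 3·4^3 + 3·4^2 + 3·4 + 3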